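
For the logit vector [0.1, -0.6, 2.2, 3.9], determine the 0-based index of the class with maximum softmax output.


Softmax is a monotonic transformation, so it preserves the argmax.
We need to find the index of the maximum logit.
Index 0: 0.1
Index 1: -0.6
Index 2: 2.2
Index 3: 3.9
Maximum logit = 3.9 at index 3

3


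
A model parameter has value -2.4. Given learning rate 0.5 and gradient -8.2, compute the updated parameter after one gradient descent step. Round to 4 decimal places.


w_new = w_old - lr * gradient
= -2.4 - 0.5 * -8.2
= -2.4 - (-4.1)
= 1.7000

1.7000


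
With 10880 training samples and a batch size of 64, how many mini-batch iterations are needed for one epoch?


Iterations per epoch = dataset_size / batch_size
= 10880 / 64
= 170

170


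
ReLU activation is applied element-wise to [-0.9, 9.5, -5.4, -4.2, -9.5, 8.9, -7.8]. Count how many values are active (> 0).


ReLU(x) = max(0, x) for each element:
ReLU(-0.9) = 0
ReLU(9.5) = 9.5
ReLU(-5.4) = 0
ReLU(-4.2) = 0
ReLU(-9.5) = 0
ReLU(8.9) = 8.9
ReLU(-7.8) = 0
Active neurons (>0): 2

2


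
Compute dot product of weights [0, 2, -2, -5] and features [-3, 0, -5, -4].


Element-wise products:
0 * -3 = 0
2 * 0 = 0
-2 * -5 = 10
-5 * -4 = 20
Sum = 0 + 0 + 10 + 20
= 30

30


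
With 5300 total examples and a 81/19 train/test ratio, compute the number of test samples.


Train samples = 5300 * 81% = 4293
Test samples = 5300 - 4293
= 1007

1007


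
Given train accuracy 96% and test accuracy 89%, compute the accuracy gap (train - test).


Gap = train_accuracy - test_accuracy
= 96 - 89
= 7%
This moderate gap may indicate mild overfitting.

7


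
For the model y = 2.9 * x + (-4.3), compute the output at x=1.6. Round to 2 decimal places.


y = 2.9 * 1.6 + (-4.3)
= 4.64 + (-4.3)
= 0.34

0.34


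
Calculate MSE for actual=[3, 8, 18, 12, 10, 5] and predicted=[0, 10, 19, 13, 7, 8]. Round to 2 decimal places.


Differences: [3, -2, -1, -1, 3, -3]
Squared errors: [9, 4, 1, 1, 9, 9]
Sum of squared errors = 33
MSE = 33 / 6 = 5.50

5.50


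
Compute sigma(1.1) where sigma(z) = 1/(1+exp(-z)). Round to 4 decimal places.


sigmoid(z) = 1 / (1 + exp(-z))
exp(-(1.1)) = exp(-1.1) = 0.3329
1 + 0.3329 = 1.3329
1 / 1.3329 = 0.7503

0.7503


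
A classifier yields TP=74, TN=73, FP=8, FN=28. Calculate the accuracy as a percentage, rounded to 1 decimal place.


Accuracy = (TP + TN) / (TP + TN + FP + FN) * 100
= (74 + 73) / (74 + 73 + 8 + 28)
= 147 / 183
= 0.8033
= 80.3%

80.3


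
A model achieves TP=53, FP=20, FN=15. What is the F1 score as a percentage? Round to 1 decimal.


Precision = TP / (TP + FP) = 53 / 73 = 0.726
Recall = TP / (TP + FN) = 53 / 68 = 0.7794
F1 = 2 * P * R / (P + R)
= 2 * 0.726 * 0.7794 / (0.726 + 0.7794)
= 1.1317 / 1.5054
= 0.7518
As percentage: 75.2%

75.2


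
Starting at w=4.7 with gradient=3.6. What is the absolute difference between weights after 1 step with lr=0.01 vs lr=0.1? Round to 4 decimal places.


With lr=0.01: w_new = 4.7 - 0.01 * 3.6 = 4.664
With lr=0.1: w_new = 4.7 - 0.1 * 3.6 = 4.34
Absolute difference = |4.664 - 4.34|
= 0.3240

0.3240


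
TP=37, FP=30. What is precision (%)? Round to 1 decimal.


Precision = TP / (TP + FP) * 100
= 37 / (37 + 30)
= 37 / 67
= 0.5522
= 55.2%

55.2


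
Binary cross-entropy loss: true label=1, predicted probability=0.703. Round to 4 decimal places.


For y=1: Loss = -log(p)
= -log(0.703)
= -(-0.3524)
= 0.3524

0.3524


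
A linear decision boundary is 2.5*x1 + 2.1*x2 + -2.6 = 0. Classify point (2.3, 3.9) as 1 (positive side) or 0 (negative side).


Compute 2.5 * 2.3 + 2.1 * 3.9 + -2.6
= 5.75 + 8.19 + -2.6
= 11.34
Since 11.34 >= 0, the point is on the positive side.

1


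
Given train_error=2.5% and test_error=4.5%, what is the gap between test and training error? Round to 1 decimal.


Generalization gap = test_error - train_error
= 4.5 - 2.5
= 2.0%
A moderate gap.

2.0


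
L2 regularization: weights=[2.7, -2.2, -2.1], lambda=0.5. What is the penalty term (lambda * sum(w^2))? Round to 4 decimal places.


Squaring each weight:
2.7^2 = 7.29
(-2.2)^2 = 4.84
(-2.1)^2 = 4.41
Sum of squares = 16.54
Penalty = 0.5 * 16.54 = 8.2700

8.2700


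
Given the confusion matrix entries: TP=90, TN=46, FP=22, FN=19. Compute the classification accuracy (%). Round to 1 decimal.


Accuracy = (TP + TN) / (TP + TN + FP + FN) * 100
= (90 + 46) / (90 + 46 + 22 + 19)
= 136 / 177
= 0.7684
= 76.8%

76.8


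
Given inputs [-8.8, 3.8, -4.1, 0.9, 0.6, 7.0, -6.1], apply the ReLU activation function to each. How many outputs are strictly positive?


ReLU(x) = max(0, x) for each element:
ReLU(-8.8) = 0
ReLU(3.8) = 3.8
ReLU(-4.1) = 0
ReLU(0.9) = 0.9
ReLU(0.6) = 0.6
ReLU(7.0) = 7.0
ReLU(-6.1) = 0
Active neurons (>0): 4

4


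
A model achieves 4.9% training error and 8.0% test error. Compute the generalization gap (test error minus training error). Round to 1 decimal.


Generalization gap = test_error - train_error
= 8.0 - 4.9
= 3.1%
A moderate gap.

3.1


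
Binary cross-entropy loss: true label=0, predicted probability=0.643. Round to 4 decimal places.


For y=0: Loss = -log(1-p)
= -log(1 - 0.643)
= -log(0.357)
= -(-1.03)
= 1.0300

1.0300


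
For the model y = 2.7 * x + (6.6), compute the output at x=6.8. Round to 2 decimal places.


y = 2.7 * 6.8 + (6.6)
= 18.36 + (6.6)
= 24.96

24.96


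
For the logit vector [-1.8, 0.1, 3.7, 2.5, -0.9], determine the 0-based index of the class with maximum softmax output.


Softmax is a monotonic transformation, so it preserves the argmax.
We need to find the index of the maximum logit.
Index 0: -1.8
Index 1: 0.1
Index 2: 3.7
Index 3: 2.5
Index 4: -0.9
Maximum logit = 3.7 at index 2

2


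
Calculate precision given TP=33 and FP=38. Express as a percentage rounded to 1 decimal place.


Precision = TP / (TP + FP) * 100
= 33 / (33 + 38)
= 33 / 71
= 0.4648
= 46.5%

46.5


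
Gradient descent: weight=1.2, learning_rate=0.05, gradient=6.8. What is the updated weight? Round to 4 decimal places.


w_new = w_old - lr * gradient
= 1.2 - 0.05 * 6.8
= 1.2 - (0.34)
= 0.8600

0.8600


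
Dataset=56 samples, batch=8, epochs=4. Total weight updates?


Iterations per epoch = 56 / 8 = 7
Total updates = iterations_per_epoch * epochs
= 7 * 4
= 28

28


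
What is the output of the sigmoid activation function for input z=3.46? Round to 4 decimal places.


sigmoid(z) = 1 / (1 + exp(-z))
exp(-(3.46)) = exp(-3.46) = 0.0314
1 + 0.0314 = 1.0314
1 / 1.0314 = 0.9695

0.9695


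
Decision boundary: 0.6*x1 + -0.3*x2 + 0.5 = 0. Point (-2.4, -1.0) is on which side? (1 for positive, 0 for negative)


Compute 0.6 * -2.4 + -0.3 * -1.0 + 0.5
= -1.44 + 0.3 + 0.5
= -0.64
Since -0.64 < 0, the point is on the negative side.

0


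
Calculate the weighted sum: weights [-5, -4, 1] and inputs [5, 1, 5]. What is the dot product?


Element-wise products:
-5 * 5 = -25
-4 * 1 = -4
1 * 5 = 5
Sum = -25 + -4 + 5
= -24

-24


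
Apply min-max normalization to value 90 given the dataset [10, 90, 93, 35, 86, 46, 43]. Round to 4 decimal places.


Min = 10, Max = 93
Range = 93 - 10 = 83
Scaled = (x - min) / (max - min)
= (90 - 10) / 83
= 80 / 83
= 0.9639

0.9639


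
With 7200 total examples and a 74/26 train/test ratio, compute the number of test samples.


Train samples = 7200 * 74% = 5328
Test samples = 7200 - 5328
= 1872

1872


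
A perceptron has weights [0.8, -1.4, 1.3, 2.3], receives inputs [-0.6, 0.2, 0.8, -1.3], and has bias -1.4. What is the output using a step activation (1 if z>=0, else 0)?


z = w . x + b
= 0.8*-0.6 + -1.4*0.2 + 1.3*0.8 + 2.3*-1.3 + -1.4
= -0.48 + -0.28 + 1.04 + -2.99 + -1.4
= -2.71 + -1.4
= -4.11
Since z = -4.11 < 0, output = 0

0


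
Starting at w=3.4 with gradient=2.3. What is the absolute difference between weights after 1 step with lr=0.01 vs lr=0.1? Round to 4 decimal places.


With lr=0.01: w_new = 3.4 - 0.01 * 2.3 = 3.377
With lr=0.1: w_new = 3.4 - 0.1 * 2.3 = 3.17
Absolute difference = |3.377 - 3.17|
= 0.2070

0.2070


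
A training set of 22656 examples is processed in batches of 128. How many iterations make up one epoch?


Iterations per epoch = dataset_size / batch_size
= 22656 / 128
= 177

177


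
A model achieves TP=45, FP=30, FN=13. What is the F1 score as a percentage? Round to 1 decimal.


Precision = TP / (TP + FP) = 45 / 75 = 0.6
Recall = TP / (TP + FN) = 45 / 58 = 0.7759
F1 = 2 * P * R / (P + R)
= 2 * 0.6 * 0.7759 / (0.6 + 0.7759)
= 0.931 / 1.3759
= 0.6767
As percentage: 67.7%

67.7


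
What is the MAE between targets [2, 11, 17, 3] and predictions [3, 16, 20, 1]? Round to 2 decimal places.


Absolute errors: [1, 5, 3, 2]
Sum of absolute errors = 11
MAE = 11 / 4 = 2.75

2.75


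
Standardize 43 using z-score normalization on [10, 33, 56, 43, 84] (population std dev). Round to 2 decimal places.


Mean = (10 + 33 + 56 + 43 + 84) / 5 = 45.2
Variance = sum((x_i - mean)^2) / n = 602.96
Std = sqrt(602.96) = 24.5552
Z = (x - mean) / std
= (43 - 45.2) / 24.5552
= -2.2 / 24.5552
= -0.09

-0.09


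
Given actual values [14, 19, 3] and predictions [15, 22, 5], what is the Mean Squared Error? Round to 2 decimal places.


Differences: [-1, -3, -2]
Squared errors: [1, 9, 4]
Sum of squared errors = 14
MSE = 14 / 3 = 4.67

4.67


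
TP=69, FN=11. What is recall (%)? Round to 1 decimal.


Recall = TP / (TP + FN) * 100
= 69 / (69 + 11)
= 69 / 80
= 0.8625
= 86.3%

86.3


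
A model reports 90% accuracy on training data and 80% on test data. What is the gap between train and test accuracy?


Gap = train_accuracy - test_accuracy
= 90 - 80
= 10%
This moderate gap may indicate mild overfitting.

10


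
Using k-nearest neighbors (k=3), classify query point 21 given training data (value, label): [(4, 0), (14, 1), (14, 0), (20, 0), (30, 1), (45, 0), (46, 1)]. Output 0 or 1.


Distances from query 21:
Point 20 (class 0): distance = 1
Point 14 (class 0): distance = 7
Point 14 (class 1): distance = 7
K=3 nearest neighbors: classes = [0, 0, 1]
Votes for class 1: 1 / 3
Majority vote => class 0

0


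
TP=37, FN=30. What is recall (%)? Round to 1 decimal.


Recall = TP / (TP + FN) * 100
= 37 / (37 + 30)
= 37 / 67
= 0.5522
= 55.2%

55.2


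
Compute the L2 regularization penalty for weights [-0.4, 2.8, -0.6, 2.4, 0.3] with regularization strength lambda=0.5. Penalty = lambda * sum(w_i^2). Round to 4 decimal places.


Squaring each weight:
(-0.4)^2 = 0.16
2.8^2 = 7.84
(-0.6)^2 = 0.36
2.4^2 = 5.76
0.3^2 = 0.09
Sum of squares = 14.21
Penalty = 0.5 * 14.21 = 7.1050

7.1050


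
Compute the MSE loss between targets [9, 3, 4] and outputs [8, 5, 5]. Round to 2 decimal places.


Differences: [1, -2, -1]
Squared errors: [1, 4, 1]
Sum of squared errors = 6
MSE = 6 / 3 = 2.00

2.00


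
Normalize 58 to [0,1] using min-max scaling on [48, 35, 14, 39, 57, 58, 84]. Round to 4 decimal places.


Min = 14, Max = 84
Range = 84 - 14 = 70
Scaled = (x - min) / (max - min)
= (58 - 14) / 70
= 44 / 70
= 0.6286

0.6286


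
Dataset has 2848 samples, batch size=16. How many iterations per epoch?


Iterations per epoch = dataset_size / batch_size
= 2848 / 16
= 178

178


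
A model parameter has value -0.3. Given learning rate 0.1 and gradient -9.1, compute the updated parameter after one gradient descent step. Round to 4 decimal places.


w_new = w_old - lr * gradient
= -0.3 - 0.1 * -9.1
= -0.3 - (-0.91)
= 0.6100

0.6100


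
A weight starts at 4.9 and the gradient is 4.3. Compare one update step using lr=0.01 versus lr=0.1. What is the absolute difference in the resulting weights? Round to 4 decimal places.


With lr=0.01: w_new = 4.9 - 0.01 * 4.3 = 4.857
With lr=0.1: w_new = 4.9 - 0.1 * 4.3 = 4.47
Absolute difference = |4.857 - 4.47|
= 0.3870

0.3870


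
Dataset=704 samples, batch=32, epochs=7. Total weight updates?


Iterations per epoch = 704 / 32 = 22
Total updates = iterations_per_epoch * epochs
= 22 * 7
= 154

154


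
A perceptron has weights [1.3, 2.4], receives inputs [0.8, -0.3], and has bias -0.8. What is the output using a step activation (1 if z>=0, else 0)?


z = w . x + b
= 1.3*0.8 + 2.4*-0.3 + -0.8
= 1.04 + -0.72 + -0.8
= 0.32 + -0.8
= -0.48
Since z = -0.48 < 0, output = 0

0


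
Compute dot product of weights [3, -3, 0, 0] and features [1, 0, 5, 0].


Element-wise products:
3 * 1 = 3
-3 * 0 = 0
0 * 5 = 0
0 * 0 = 0
Sum = 3 + 0 + 0 + 0
= 3

3


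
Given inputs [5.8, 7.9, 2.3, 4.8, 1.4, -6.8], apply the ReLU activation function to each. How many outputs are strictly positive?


ReLU(x) = max(0, x) for each element:
ReLU(5.8) = 5.8
ReLU(7.9) = 7.9
ReLU(2.3) = 2.3
ReLU(4.8) = 4.8
ReLU(1.4) = 1.4
ReLU(-6.8) = 0
Active neurons (>0): 5

5


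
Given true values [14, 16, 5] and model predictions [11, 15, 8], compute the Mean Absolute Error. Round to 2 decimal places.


Absolute errors: [3, 1, 3]
Sum of absolute errors = 7
MAE = 7 / 3 = 2.33

2.33


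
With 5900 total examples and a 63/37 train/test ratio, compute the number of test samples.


Train samples = 5900 * 63% = 3717
Test samples = 5900 - 3717
= 2183

2183


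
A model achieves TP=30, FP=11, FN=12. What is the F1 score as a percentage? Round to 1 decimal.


Precision = TP / (TP + FP) = 30 / 41 = 0.7317
Recall = TP / (TP + FN) = 30 / 42 = 0.7143
F1 = 2 * P * R / (P + R)
= 2 * 0.7317 * 0.7143 / (0.7317 + 0.7143)
= 1.0453 / 1.446
= 0.7229
As percentage: 72.3%

72.3


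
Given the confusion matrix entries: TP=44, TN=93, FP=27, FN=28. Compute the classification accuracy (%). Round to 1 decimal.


Accuracy = (TP + TN) / (TP + TN + FP + FN) * 100
= (44 + 93) / (44 + 93 + 27 + 28)
= 137 / 192
= 0.7135
= 71.4%

71.4


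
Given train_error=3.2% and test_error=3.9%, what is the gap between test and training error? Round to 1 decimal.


Generalization gap = test_error - train_error
= 3.9 - 3.2
= 0.7%
A small gap suggests good generalization.

0.7


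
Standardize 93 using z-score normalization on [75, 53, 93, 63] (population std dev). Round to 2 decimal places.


Mean = (75 + 53 + 93 + 63) / 4 = 71.0
Variance = sum((x_i - mean)^2) / n = 222.0
Std = sqrt(222.0) = 14.8997
Z = (x - mean) / std
= (93 - 71.0) / 14.8997
= 22.0 / 14.8997
= 1.48

1.48


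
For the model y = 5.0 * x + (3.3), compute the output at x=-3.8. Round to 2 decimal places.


y = 5.0 * -3.8 + (3.3)
= -19.0 + (3.3)
= -15.70

-15.70


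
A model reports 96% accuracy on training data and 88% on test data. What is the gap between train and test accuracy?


Gap = train_accuracy - test_accuracy
= 96 - 88
= 8%
This moderate gap may indicate mild overfitting.

8


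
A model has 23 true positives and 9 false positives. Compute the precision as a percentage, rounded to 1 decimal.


Precision = TP / (TP + FP) * 100
= 23 / (23 + 9)
= 23 / 32
= 0.7188
= 71.9%

71.9


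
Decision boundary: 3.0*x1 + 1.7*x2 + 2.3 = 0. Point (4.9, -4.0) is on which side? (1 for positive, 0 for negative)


Compute 3.0 * 4.9 + 1.7 * -4.0 + 2.3
= 14.7 + -6.8 + 2.3
= 10.2
Since 10.2 >= 0, the point is on the positive side.

1


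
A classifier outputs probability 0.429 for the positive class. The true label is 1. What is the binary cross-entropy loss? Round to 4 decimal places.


For y=1: Loss = -log(p)
= -log(0.429)
= -(-0.8463)
= 0.8463

0.8463


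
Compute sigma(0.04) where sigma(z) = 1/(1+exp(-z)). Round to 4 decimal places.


sigmoid(z) = 1 / (1 + exp(-z))
exp(-(0.04)) = exp(-0.04) = 0.9608
1 + 0.9608 = 1.9608
1 / 1.9608 = 0.5100

0.5100


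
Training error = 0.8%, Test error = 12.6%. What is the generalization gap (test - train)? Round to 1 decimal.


Generalization gap = test_error - train_error
= 12.6 - 0.8
= 11.8%
A large gap suggests overfitting.

11.8


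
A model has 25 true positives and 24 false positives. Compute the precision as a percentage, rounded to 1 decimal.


Precision = TP / (TP + FP) * 100
= 25 / (25 + 24)
= 25 / 49
= 0.5102
= 51.0%

51.0


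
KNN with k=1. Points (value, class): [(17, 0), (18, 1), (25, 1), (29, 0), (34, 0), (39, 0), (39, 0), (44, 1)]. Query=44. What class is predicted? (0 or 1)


Distances from query 44:
Point 44 (class 1): distance = 0
K=1 nearest neighbors: classes = [1]
Votes for class 1: 1 / 1
Majority vote => class 1

1


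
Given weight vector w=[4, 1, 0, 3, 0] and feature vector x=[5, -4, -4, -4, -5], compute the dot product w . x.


Element-wise products:
4 * 5 = 20
1 * -4 = -4
0 * -4 = 0
3 * -4 = -12
0 * -5 = 0
Sum = 20 + -4 + 0 + -12 + 0
= 4

4


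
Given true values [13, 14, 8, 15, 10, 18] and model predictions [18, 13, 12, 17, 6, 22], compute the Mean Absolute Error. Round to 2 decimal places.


Absolute errors: [5, 1, 4, 2, 4, 4]
Sum of absolute errors = 20
MAE = 20 / 6 = 3.33

3.33


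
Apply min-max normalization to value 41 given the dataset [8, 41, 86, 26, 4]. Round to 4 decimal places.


Min = 4, Max = 86
Range = 86 - 4 = 82
Scaled = (x - min) / (max - min)
= (41 - 4) / 82
= 37 / 82
= 0.4512

0.4512


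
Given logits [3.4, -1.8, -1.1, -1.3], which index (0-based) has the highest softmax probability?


Softmax is a monotonic transformation, so it preserves the argmax.
We need to find the index of the maximum logit.
Index 0: 3.4
Index 1: -1.8
Index 2: -1.1
Index 3: -1.3
Maximum logit = 3.4 at index 0

0


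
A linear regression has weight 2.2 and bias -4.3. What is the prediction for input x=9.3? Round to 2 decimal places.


y = 2.2 * 9.3 + (-4.3)
= 20.46 + (-4.3)
= 16.16

16.16


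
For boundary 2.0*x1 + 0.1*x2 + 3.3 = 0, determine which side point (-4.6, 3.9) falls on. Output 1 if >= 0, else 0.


Compute 2.0 * -4.6 + 0.1 * 3.9 + 3.3
= -9.2 + 0.39 + 3.3
= -5.51
Since -5.51 < 0, the point is on the negative side.

0


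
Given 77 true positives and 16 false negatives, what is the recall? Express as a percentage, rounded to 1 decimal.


Recall = TP / (TP + FN) * 100
= 77 / (77 + 16)
= 77 / 93
= 0.828
= 82.8%

82.8


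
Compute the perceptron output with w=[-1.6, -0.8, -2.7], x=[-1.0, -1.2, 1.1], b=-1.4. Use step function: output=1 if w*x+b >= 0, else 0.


z = w . x + b
= -1.6*-1.0 + -0.8*-1.2 + -2.7*1.1 + -1.4
= 1.6 + 0.96 + -2.97 + -1.4
= -0.41 + -1.4
= -1.81
Since z = -1.81 < 0, output = 0

0


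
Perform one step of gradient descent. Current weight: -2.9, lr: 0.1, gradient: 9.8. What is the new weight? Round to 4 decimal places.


w_new = w_old - lr * gradient
= -2.9 - 0.1 * 9.8
= -2.9 - (0.98)
= -3.8800

-3.8800


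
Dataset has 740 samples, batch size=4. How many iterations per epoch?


Iterations per epoch = dataset_size / batch_size
= 740 / 4
= 185

185


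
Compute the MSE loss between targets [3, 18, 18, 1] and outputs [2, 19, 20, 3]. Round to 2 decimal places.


Differences: [1, -1, -2, -2]
Squared errors: [1, 1, 4, 4]
Sum of squared errors = 10
MSE = 10 / 4 = 2.50

2.50


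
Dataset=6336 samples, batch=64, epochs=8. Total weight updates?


Iterations per epoch = 6336 / 64 = 99
Total updates = iterations_per_epoch * epochs
= 99 * 8
= 792

792


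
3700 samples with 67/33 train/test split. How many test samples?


Train samples = 3700 * 67% = 2479
Test samples = 3700 - 2479
= 1221

1221


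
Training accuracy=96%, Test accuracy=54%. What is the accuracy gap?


Gap = train_accuracy - test_accuracy
= 96 - 54
= 42%
This large gap strongly indicates overfitting.

42


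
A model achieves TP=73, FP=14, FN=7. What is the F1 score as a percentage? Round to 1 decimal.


Precision = TP / (TP + FP) = 73 / 87 = 0.8391
Recall = TP / (TP + FN) = 73 / 80 = 0.9125
F1 = 2 * P * R / (P + R)
= 2 * 0.8391 * 0.9125 / (0.8391 + 0.9125)
= 1.5313 / 1.7516
= 0.8743
As percentage: 87.4%

87.4


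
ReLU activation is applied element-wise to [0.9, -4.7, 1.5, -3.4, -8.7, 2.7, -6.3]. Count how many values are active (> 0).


ReLU(x) = max(0, x) for each element:
ReLU(0.9) = 0.9
ReLU(-4.7) = 0
ReLU(1.5) = 1.5
ReLU(-3.4) = 0
ReLU(-8.7) = 0
ReLU(2.7) = 2.7
ReLU(-6.3) = 0
Active neurons (>0): 3

3


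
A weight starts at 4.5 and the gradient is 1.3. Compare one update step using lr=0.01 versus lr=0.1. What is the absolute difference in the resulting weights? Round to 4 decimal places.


With lr=0.01: w_new = 4.5 - 0.01 * 1.3 = 4.487
With lr=0.1: w_new = 4.5 - 0.1 * 1.3 = 4.37
Absolute difference = |4.487 - 4.37|
= 0.1170

0.1170


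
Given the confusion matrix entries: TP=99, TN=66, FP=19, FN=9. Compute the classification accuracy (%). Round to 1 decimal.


Accuracy = (TP + TN) / (TP + TN + FP + FN) * 100
= (99 + 66) / (99 + 66 + 19 + 9)
= 165 / 193
= 0.8549
= 85.5%

85.5


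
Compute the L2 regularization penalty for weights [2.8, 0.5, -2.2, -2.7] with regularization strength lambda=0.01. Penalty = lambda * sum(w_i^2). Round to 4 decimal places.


Squaring each weight:
2.8^2 = 7.84
0.5^2 = 0.25
(-2.2)^2 = 4.84
(-2.7)^2 = 7.29
Sum of squares = 20.22
Penalty = 0.01 * 20.22 = 0.2022

0.2022


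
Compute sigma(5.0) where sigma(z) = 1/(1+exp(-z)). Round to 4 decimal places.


sigmoid(z) = 1 / (1 + exp(-z))
exp(-(5.0)) = exp(-5.0) = 0.0067
1 + 0.0067 = 1.0067
1 / 1.0067 = 0.9933

0.9933


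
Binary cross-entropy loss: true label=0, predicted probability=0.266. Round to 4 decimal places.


For y=0: Loss = -log(1-p)
= -log(1 - 0.266)
= -log(0.734)
= -(-0.3092)
= 0.3092

0.3092


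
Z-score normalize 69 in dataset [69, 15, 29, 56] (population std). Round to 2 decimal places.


Mean = (69 + 15 + 29 + 56) / 4 = 42.25
Variance = sum((x_i - mean)^2) / n = 455.6875
Std = sqrt(455.6875) = 21.3468
Z = (x - mean) / std
= (69 - 42.25) / 21.3468
= 26.75 / 21.3468
= 1.25

1.25


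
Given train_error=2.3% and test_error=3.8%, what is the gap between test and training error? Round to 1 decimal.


Generalization gap = test_error - train_error
= 3.8 - 2.3
= 1.5%
A small gap suggests good generalization.

1.5


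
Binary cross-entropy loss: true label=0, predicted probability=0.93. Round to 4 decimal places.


For y=0: Loss = -log(1-p)
= -log(1 - 0.93)
= -log(0.07)
= -(-2.6593)
= 2.6593

2.6593


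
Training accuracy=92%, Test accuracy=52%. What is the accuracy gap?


Gap = train_accuracy - test_accuracy
= 92 - 52
= 40%
This large gap strongly indicates overfitting.

40


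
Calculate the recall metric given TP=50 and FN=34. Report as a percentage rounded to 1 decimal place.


Recall = TP / (TP + FN) * 100
= 50 / (50 + 34)
= 50 / 84
= 0.5952
= 59.5%

59.5


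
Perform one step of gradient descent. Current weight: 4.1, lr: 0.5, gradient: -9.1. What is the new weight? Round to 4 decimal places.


w_new = w_old - lr * gradient
= 4.1 - 0.5 * -9.1
= 4.1 - (-4.55)
= 8.6500

8.6500


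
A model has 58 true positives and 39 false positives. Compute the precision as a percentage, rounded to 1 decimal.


Precision = TP / (TP + FP) * 100
= 58 / (58 + 39)
= 58 / 97
= 0.5979
= 59.8%

59.8


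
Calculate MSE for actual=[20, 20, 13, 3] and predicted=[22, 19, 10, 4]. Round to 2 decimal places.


Differences: [-2, 1, 3, -1]
Squared errors: [4, 1, 9, 1]
Sum of squared errors = 15
MSE = 15 / 4 = 3.75

3.75


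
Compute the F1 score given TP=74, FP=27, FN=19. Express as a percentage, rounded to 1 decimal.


Precision = TP / (TP + FP) = 74 / 101 = 0.7327
Recall = TP / (TP + FN) = 74 / 93 = 0.7957
F1 = 2 * P * R / (P + R)
= 2 * 0.7327 * 0.7957 / (0.7327 + 0.7957)
= 1.166 / 1.5284
= 0.7629
As percentage: 76.3%

76.3


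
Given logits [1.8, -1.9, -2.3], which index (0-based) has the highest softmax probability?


Softmax is a monotonic transformation, so it preserves the argmax.
We need to find the index of the maximum logit.
Index 0: 1.8
Index 1: -1.9
Index 2: -2.3
Maximum logit = 1.8 at index 0

0


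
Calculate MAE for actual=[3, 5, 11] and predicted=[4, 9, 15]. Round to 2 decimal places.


Absolute errors: [1, 4, 4]
Sum of absolute errors = 9
MAE = 9 / 3 = 3.00

3.00


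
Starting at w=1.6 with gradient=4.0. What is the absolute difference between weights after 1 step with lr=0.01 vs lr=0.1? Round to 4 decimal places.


With lr=0.01: w_new = 1.6 - 0.01 * 4.0 = 1.56
With lr=0.1: w_new = 1.6 - 0.1 * 4.0 = 1.2
Absolute difference = |1.56 - 1.2|
= 0.3600

0.3600


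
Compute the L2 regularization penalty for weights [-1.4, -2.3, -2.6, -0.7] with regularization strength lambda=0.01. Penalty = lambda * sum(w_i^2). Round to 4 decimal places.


Squaring each weight:
(-1.4)^2 = 1.96
(-2.3)^2 = 5.29
(-2.6)^2 = 6.76
(-0.7)^2 = 0.49
Sum of squares = 14.5
Penalty = 0.01 * 14.5 = 0.1450

0.1450


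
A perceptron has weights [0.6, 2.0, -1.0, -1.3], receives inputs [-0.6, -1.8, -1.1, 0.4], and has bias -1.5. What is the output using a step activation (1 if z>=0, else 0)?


z = w . x + b
= 0.6*-0.6 + 2.0*-1.8 + -1.0*-1.1 + -1.3*0.4 + -1.5
= -0.36 + -3.6 + 1.1 + -0.52 + -1.5
= -3.38 + -1.5
= -4.88
Since z = -4.88 < 0, output = 0

0


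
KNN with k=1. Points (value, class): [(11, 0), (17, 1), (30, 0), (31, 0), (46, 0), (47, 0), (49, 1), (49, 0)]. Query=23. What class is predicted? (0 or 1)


Distances from query 23:
Point 17 (class 1): distance = 6
K=1 nearest neighbors: classes = [1]
Votes for class 1: 1 / 1
Majority vote => class 1

1


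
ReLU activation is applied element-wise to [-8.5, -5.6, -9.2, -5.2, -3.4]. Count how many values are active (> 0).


ReLU(x) = max(0, x) for each element:
ReLU(-8.5) = 0
ReLU(-5.6) = 0
ReLU(-9.2) = 0
ReLU(-5.2) = 0
ReLU(-3.4) = 0
Active neurons (>0): 0

0


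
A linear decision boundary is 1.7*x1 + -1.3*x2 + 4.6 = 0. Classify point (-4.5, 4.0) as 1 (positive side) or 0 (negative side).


Compute 1.7 * -4.5 + -1.3 * 4.0 + 4.6
= -7.65 + -5.2 + 4.6
= -8.25
Since -8.25 < 0, the point is on the negative side.

0


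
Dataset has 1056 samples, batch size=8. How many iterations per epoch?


Iterations per epoch = dataset_size / batch_size
= 1056 / 8
= 132

132


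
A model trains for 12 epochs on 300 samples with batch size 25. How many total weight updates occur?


Iterations per epoch = 300 / 25 = 12
Total updates = iterations_per_epoch * epochs
= 12 * 12
= 144

144


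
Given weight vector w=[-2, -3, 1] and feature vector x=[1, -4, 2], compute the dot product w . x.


Element-wise products:
-2 * 1 = -2
-3 * -4 = 12
1 * 2 = 2
Sum = -2 + 12 + 2
= 12

12


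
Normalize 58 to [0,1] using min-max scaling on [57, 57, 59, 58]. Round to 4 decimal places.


Min = 57, Max = 59
Range = 59 - 57 = 2
Scaled = (x - min) / (max - min)
= (58 - 57) / 2
= 1 / 2
= 0.5000

0.5000


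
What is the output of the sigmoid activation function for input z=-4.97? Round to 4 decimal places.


sigmoid(z) = 1 / (1 + exp(-z))
exp(-(-4.97)) = exp(4.97) = 144.0269
1 + 144.0269 = 145.0269
1 / 145.0269 = 0.0069

0.0069


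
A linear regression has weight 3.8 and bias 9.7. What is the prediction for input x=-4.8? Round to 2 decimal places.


y = 3.8 * -4.8 + (9.7)
= -18.24 + (9.7)
= -8.54

-8.54


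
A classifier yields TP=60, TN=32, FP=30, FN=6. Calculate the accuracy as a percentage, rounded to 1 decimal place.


Accuracy = (TP + TN) / (TP + TN + FP + FN) * 100
= (60 + 32) / (60 + 32 + 30 + 6)
= 92 / 128
= 0.7188
= 71.9%

71.9


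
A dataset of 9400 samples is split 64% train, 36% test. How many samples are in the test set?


Train samples = 9400 * 64% = 6016
Test samples = 9400 - 6016
= 3384

3384


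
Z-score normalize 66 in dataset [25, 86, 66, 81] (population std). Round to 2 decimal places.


Mean = (25 + 86 + 66 + 81) / 4 = 64.5
Variance = sum((x_i - mean)^2) / n = 574.25
Std = sqrt(574.25) = 23.9635
Z = (x - mean) / std
= (66 - 64.5) / 23.9635
= 1.5 / 23.9635
= 0.06

0.06


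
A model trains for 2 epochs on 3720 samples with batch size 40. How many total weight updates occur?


Iterations per epoch = 3720 / 40 = 93
Total updates = iterations_per_epoch * epochs
= 93 * 2
= 186

186


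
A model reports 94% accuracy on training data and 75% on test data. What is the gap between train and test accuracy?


Gap = train_accuracy - test_accuracy
= 94 - 75
= 19%
This gap suggests the model is overfitting.

19


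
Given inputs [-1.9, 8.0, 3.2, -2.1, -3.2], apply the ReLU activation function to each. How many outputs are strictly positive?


ReLU(x) = max(0, x) for each element:
ReLU(-1.9) = 0
ReLU(8.0) = 8.0
ReLU(3.2) = 3.2
ReLU(-2.1) = 0
ReLU(-3.2) = 0
Active neurons (>0): 2

2


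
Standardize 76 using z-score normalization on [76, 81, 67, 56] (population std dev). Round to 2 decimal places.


Mean = (76 + 81 + 67 + 56) / 4 = 70.0
Variance = sum((x_i - mean)^2) / n = 90.5
Std = sqrt(90.5) = 9.5131
Z = (x - mean) / std
= (76 - 70.0) / 9.5131
= 6.0 / 9.5131
= 0.63

0.63


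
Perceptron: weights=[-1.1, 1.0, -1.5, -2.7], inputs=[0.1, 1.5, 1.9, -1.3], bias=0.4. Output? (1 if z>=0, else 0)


z = w . x + b
= -1.1*0.1 + 1.0*1.5 + -1.5*1.9 + -2.7*-1.3 + 0.4
= -0.11 + 1.5 + -2.85 + 3.51 + 0.4
= 2.05 + 0.4
= 2.45
Since z = 2.45 >= 0, output = 1

1


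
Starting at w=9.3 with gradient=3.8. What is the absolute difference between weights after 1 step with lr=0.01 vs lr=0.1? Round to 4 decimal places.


With lr=0.01: w_new = 9.3 - 0.01 * 3.8 = 9.262
With lr=0.1: w_new = 9.3 - 0.1 * 3.8 = 8.92
Absolute difference = |9.262 - 8.92|
= 0.3420

0.3420


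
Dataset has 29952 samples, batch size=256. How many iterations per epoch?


Iterations per epoch = dataset_size / batch_size
= 29952 / 256
= 117

117


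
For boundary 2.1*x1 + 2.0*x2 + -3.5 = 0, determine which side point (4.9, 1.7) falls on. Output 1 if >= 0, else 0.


Compute 2.1 * 4.9 + 2.0 * 1.7 + -3.5
= 10.29 + 3.4 + -3.5
= 10.19
Since 10.19 >= 0, the point is on the positive side.

1


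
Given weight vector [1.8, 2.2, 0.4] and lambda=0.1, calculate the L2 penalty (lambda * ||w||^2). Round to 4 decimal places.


Squaring each weight:
1.8^2 = 3.24
2.2^2 = 4.84
0.4^2 = 0.16
Sum of squares = 8.24
Penalty = 0.1 * 8.24 = 0.8240

0.8240


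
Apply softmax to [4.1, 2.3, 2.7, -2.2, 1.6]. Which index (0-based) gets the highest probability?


Softmax is a monotonic transformation, so it preserves the argmax.
We need to find the index of the maximum logit.
Index 0: 4.1
Index 1: 2.3
Index 2: 2.7
Index 3: -2.2
Index 4: 1.6
Maximum logit = 4.1 at index 0

0


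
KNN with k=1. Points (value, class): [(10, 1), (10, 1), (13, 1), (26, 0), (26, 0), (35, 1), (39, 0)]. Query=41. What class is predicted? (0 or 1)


Distances from query 41:
Point 39 (class 0): distance = 2
K=1 nearest neighbors: classes = [0]
Votes for class 1: 0 / 1
Majority vote => class 0

0


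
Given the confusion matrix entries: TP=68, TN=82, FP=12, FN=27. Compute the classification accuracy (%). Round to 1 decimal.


Accuracy = (TP + TN) / (TP + TN + FP + FN) * 100
= (68 + 82) / (68 + 82 + 12 + 27)
= 150 / 189
= 0.7937
= 79.4%

79.4


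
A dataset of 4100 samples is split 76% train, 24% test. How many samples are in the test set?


Train samples = 4100 * 76% = 3116
Test samples = 4100 - 3116
= 984

984


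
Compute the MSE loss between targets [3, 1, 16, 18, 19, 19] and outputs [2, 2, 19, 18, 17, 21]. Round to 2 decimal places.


Differences: [1, -1, -3, 0, 2, -2]
Squared errors: [1, 1, 9, 0, 4, 4]
Sum of squared errors = 19
MSE = 19 / 6 = 3.17

3.17


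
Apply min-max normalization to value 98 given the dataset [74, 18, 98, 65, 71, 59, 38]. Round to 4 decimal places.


Min = 18, Max = 98
Range = 98 - 18 = 80
Scaled = (x - min) / (max - min)
= (98 - 18) / 80
= 80 / 80
= 1.0000

1.0000


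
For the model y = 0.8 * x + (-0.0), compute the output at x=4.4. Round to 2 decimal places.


y = 0.8 * 4.4 + (-0.0)
= 3.52 + (-0.0)
= 3.52

3.52


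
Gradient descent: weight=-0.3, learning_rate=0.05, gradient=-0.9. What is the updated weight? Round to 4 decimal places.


w_new = w_old - lr * gradient
= -0.3 - 0.05 * -0.9
= -0.3 - (-0.045)
= -0.2550

-0.2550


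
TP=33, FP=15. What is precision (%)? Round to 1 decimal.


Precision = TP / (TP + FP) * 100
= 33 / (33 + 15)
= 33 / 48
= 0.6875
= 68.8%

68.8


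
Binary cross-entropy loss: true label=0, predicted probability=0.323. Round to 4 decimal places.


For y=0: Loss = -log(1-p)
= -log(1 - 0.323)
= -log(0.677)
= -(-0.3901)
= 0.3901

0.3901


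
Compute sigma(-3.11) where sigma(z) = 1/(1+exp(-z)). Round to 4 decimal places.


sigmoid(z) = 1 / (1 + exp(-z))
exp(-(-3.11)) = exp(3.11) = 22.421
1 + 22.421 = 23.421
1 / 23.421 = 0.0427

0.0427


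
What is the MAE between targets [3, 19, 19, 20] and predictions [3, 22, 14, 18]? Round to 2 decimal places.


Absolute errors: [0, 3, 5, 2]
Sum of absolute errors = 10
MAE = 10 / 4 = 2.50

2.50


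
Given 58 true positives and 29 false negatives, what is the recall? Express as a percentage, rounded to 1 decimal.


Recall = TP / (TP + FN) * 100
= 58 / (58 + 29)
= 58 / 87
= 0.6667
= 66.7%

66.7


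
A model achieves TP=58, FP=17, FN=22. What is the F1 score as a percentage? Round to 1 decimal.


Precision = TP / (TP + FP) = 58 / 75 = 0.7733
Recall = TP / (TP + FN) = 58 / 80 = 0.725
F1 = 2 * P * R / (P + R)
= 2 * 0.7733 * 0.725 / (0.7733 + 0.725)
= 1.1213 / 1.4983
= 0.7484
As percentage: 74.8%

74.8


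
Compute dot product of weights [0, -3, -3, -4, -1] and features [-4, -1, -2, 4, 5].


Element-wise products:
0 * -4 = 0
-3 * -1 = 3
-3 * -2 = 6
-4 * 4 = -16
-1 * 5 = -5
Sum = 0 + 3 + 6 + -16 + -5
= -12

-12


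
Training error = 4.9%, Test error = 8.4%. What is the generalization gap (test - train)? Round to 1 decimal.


Generalization gap = test_error - train_error
= 8.4 - 4.9
= 3.5%
A moderate gap.

3.5


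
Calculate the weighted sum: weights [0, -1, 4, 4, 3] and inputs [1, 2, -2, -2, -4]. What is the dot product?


Element-wise products:
0 * 1 = 0
-1 * 2 = -2
4 * -2 = -8
4 * -2 = -8
3 * -4 = -12
Sum = 0 + -2 + -8 + -8 + -12
= -30

-30


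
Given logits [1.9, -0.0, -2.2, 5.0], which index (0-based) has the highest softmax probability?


Softmax is a monotonic transformation, so it preserves the argmax.
We need to find the index of the maximum logit.
Index 0: 1.9
Index 1: -0.0
Index 2: -2.2
Index 3: 5.0
Maximum logit = 5.0 at index 3

3


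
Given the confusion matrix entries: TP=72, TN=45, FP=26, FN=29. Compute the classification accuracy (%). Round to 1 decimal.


Accuracy = (TP + TN) / (TP + TN + FP + FN) * 100
= (72 + 45) / (72 + 45 + 26 + 29)
= 117 / 172
= 0.6802
= 68.0%

68.0


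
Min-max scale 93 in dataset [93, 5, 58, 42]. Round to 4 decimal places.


Min = 5, Max = 93
Range = 93 - 5 = 88
Scaled = (x - min) / (max - min)
= (93 - 5) / 88
= 88 / 88
= 1.0000

1.0000


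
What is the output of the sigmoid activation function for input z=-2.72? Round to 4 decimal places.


sigmoid(z) = 1 / (1 + exp(-z))
exp(-(-2.72)) = exp(2.72) = 15.1803
1 + 15.1803 = 16.1803
1 / 16.1803 = 0.0618

0.0618


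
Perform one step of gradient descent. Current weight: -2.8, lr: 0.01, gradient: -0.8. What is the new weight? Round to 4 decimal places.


w_new = w_old - lr * gradient
= -2.8 - 0.01 * -0.8
= -2.8 - (-0.008)
= -2.7920

-2.7920


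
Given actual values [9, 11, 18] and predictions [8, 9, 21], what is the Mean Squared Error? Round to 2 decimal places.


Differences: [1, 2, -3]
Squared errors: [1, 4, 9]
Sum of squared errors = 14
MSE = 14 / 3 = 4.67

4.67


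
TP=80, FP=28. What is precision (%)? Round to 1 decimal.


Precision = TP / (TP + FP) * 100
= 80 / (80 + 28)
= 80 / 108
= 0.7407
= 74.1%

74.1


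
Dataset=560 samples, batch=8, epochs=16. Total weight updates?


Iterations per epoch = 560 / 8 = 70
Total updates = iterations_per_epoch * epochs
= 70 * 16
= 1120

1120


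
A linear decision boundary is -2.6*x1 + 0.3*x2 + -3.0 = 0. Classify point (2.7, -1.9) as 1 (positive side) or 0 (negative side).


Compute -2.6 * 2.7 + 0.3 * -1.9 + -3.0
= -7.02 + -0.57 + -3.0
= -10.59
Since -10.59 < 0, the point is on the negative side.

0


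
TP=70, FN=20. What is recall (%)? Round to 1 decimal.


Recall = TP / (TP + FN) * 100
= 70 / (70 + 20)
= 70 / 90
= 0.7778
= 77.8%

77.8


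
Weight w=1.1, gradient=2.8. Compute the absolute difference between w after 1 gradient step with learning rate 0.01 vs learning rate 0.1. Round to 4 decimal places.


With lr=0.01: w_new = 1.1 - 0.01 * 2.8 = 1.072
With lr=0.1: w_new = 1.1 - 0.1 * 2.8 = 0.82
Absolute difference = |1.072 - 0.82|
= 0.2520

0.2520


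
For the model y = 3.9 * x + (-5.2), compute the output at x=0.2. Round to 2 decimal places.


y = 3.9 * 0.2 + (-5.2)
= 0.78 + (-5.2)
= -4.42

-4.42


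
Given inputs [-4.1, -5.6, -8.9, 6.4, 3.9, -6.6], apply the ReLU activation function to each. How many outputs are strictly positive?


ReLU(x) = max(0, x) for each element:
ReLU(-4.1) = 0
ReLU(-5.6) = 0
ReLU(-8.9) = 0
ReLU(6.4) = 6.4
ReLU(3.9) = 3.9
ReLU(-6.6) = 0
Active neurons (>0): 2

2


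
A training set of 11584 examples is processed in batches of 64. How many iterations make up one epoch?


Iterations per epoch = dataset_size / batch_size
= 11584 / 64
= 181

181


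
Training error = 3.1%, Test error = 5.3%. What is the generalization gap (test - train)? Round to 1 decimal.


Generalization gap = test_error - train_error
= 5.3 - 3.1
= 2.2%
A moderate gap.

2.2


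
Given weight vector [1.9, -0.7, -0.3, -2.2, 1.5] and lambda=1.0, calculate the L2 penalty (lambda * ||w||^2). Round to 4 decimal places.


Squaring each weight:
1.9^2 = 3.61
(-0.7)^2 = 0.49
(-0.3)^2 = 0.09
(-2.2)^2 = 4.84
1.5^2 = 2.25
Sum of squares = 11.28
Penalty = 1.0 * 11.28 = 11.2800

11.2800


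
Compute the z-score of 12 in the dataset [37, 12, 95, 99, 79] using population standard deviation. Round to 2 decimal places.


Mean = (37 + 12 + 95 + 99 + 79) / 5 = 64.4
Variance = sum((x_i - mean)^2) / n = 1168.64
Std = sqrt(1168.64) = 34.1854
Z = (x - mean) / std
= (12 - 64.4) / 34.1854
= -52.4 / 34.1854
= -1.53

-1.53


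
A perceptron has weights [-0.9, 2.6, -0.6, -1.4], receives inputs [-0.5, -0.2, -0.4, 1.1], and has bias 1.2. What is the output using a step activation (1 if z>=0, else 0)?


z = w . x + b
= -0.9*-0.5 + 2.6*-0.2 + -0.6*-0.4 + -1.4*1.1 + 1.2
= 0.45 + -0.52 + 0.24 + -1.54 + 1.2
= -1.37 + 1.2
= -0.17
Since z = -0.17 < 0, output = 0

0


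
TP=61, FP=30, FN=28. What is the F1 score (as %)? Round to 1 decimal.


Precision = TP / (TP + FP) = 61 / 91 = 0.6703
Recall = TP / (TP + FN) = 61 / 89 = 0.6854
F1 = 2 * P * R / (P + R)
= 2 * 0.6703 * 0.6854 / (0.6703 + 0.6854)
= 0.9189 / 1.3557
= 0.6778
As percentage: 67.8%

67.8


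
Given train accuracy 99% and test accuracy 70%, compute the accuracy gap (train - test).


Gap = train_accuracy - test_accuracy
= 99 - 70
= 29%
This large gap strongly indicates overfitting.

29


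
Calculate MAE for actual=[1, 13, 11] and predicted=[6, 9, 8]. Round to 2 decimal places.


Absolute errors: [5, 4, 3]
Sum of absolute errors = 12
MAE = 12 / 3 = 4.00

4.00


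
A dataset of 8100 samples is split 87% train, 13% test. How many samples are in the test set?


Train samples = 8100 * 87% = 7047
Test samples = 8100 - 7047
= 1053

1053


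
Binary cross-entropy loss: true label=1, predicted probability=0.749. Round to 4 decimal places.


For y=1: Loss = -log(p)
= -log(0.749)
= -(-0.289)
= 0.2890

0.2890


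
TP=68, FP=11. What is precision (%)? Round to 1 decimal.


Precision = TP / (TP + FP) * 100
= 68 / (68 + 11)
= 68 / 79
= 0.8608
= 86.1%

86.1


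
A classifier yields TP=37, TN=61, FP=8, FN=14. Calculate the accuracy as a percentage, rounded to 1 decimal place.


Accuracy = (TP + TN) / (TP + TN + FP + FN) * 100
= (37 + 61) / (37 + 61 + 8 + 14)
= 98 / 120
= 0.8167
= 81.7%

81.7


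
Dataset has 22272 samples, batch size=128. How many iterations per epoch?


Iterations per epoch = dataset_size / batch_size
= 22272 / 128
= 174

174
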